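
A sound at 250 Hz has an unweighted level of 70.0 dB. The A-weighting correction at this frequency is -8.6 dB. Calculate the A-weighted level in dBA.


Given values:
  SPL = 70.0 dB
  A-weighting at 250 Hz = -8.6 dB
Formula: L_A = SPL + A_weight
L_A = 70.0 + (-8.6)
L_A = 61.4

61.4 dBA


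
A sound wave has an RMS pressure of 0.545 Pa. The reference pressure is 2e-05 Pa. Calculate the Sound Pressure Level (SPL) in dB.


Given values:
  p = 0.545 Pa
  p_ref = 2e-05 Pa
Formula: SPL = 20 * log10(p / p_ref)
Compute ratio: p / p_ref = 0.545 / 2e-05 = 27250
Compute log10: log10(27250) = 4.435367
Multiply: SPL = 20 * 4.435367 = 88.71

88.71 dB


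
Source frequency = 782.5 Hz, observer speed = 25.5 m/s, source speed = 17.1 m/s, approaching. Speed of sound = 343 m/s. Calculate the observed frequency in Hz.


Given values:
  f_s = 782.5 Hz, v_o = 25.5 m/s, v_s = 17.1 m/s
  Direction: approaching
Formula: f_o = f_s * (c + v_o) / (c - v_s)
Numerator: c + v_o = 343 + 25.5 = 368.5
Denominator: c - v_s = 343 - 17.1 = 325.9
f_o = 782.5 * 368.5 / 325.9 = 884.78

884.78 Hz


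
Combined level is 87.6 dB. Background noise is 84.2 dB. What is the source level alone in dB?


Given values:
  L_total = 87.6 dB, L_bg = 84.2 dB
Formula: L_source = 10 * log10(10^(L_total/10) - 10^(L_bg/10))
Convert to linear:
  10^(87.6/10) = 575439937.3372
  10^(84.2/10) = 263026799.1895
Difference: 575439937.3372 - 263026799.1895 = 312413138.1477
L_source = 10 * log10(312413138.1477) = 84.95

84.95 dB


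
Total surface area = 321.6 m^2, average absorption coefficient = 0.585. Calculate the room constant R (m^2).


Given values:
  S = 321.6 m^2, alpha = 0.585
Formula: R = S * alpha / (1 - alpha)
Numerator: 321.6 * 0.585 = 188.136
Denominator: 1 - 0.585 = 0.415
R = 188.136 / 0.415 = 453.34

453.34 m^2


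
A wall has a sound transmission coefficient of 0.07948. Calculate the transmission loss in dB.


Given values:
  tau = 0.07948
Formula: TL = 10 * log10(1 / tau)
Compute 1 / tau = 1 / 0.07948 = 12.5818
Compute log10(12.5818) = 1.099743
TL = 10 * 1.099743 = 11.0

11.0 dB


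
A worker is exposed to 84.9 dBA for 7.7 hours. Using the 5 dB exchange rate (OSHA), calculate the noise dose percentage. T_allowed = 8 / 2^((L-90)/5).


Given values:
  L = 84.9 dBA, T = 7.7 hours
Formula: T_allowed = 8 / 2^((L - 90) / 5)
Compute exponent: (84.9 - 90) / 5 = -1.02
Compute 2^(-1.02) = 0.493116
T_allowed = 8 / 0.493116 = 16.223363 hours
Dose = (T / T_allowed) * 100
Dose = (7.7 / 16.223363) * 100 = 47.46

47.46 %


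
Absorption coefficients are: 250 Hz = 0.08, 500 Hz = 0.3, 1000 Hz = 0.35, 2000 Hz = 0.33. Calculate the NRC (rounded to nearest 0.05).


Given values:
  a_250 = 0.08, a_500 = 0.3
  a_1000 = 0.35, a_2000 = 0.33
Formula: NRC = (a250 + a500 + a1000 + a2000) / 4
Sum = 0.08 + 0.3 + 0.35 + 0.33 = 1.06
NRC = 1.06 / 4 = 0.265
Rounded to nearest 0.05: 0.25

0.25


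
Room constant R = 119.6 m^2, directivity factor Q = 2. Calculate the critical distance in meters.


Given values:
  R = 119.6 m^2, Q = 2
Formula: d_c = 0.141 * sqrt(Q * R)
Compute Q * R = 2 * 119.6 = 239.2
Compute sqrt(239.2) = 15.4661
d_c = 0.141 * 15.4661 = 2.181

2.181 m


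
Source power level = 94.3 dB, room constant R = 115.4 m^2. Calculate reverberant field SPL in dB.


Given values:
  Lw = 94.3 dB, R = 115.4 m^2
Formula: SPL = Lw + 10 * log10(4 / R)
Compute 4 / R = 4 / 115.4 = 0.034662
Compute 10 * log10(0.034662) = -14.6015
SPL = 94.3 + (-14.6015) = 79.7

79.7 dB


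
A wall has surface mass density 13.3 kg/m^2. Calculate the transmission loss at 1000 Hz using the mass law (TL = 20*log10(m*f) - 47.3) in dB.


Given values:
  m = 13.3 kg/m^2, f = 1000 Hz
Formula: TL = 20 * log10(m * f) - 47.3
Compute m * f = 13.3 * 1000 = 13300.0
Compute log10(13300.0) = 4.123852
Compute 20 * 4.123852 = 82.477
TL = 82.477 - 47.3 = 35.18

35.18 dB


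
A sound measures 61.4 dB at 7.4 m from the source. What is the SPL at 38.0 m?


Given values:
  SPL1 = 61.4 dB, r1 = 7.4 m, r2 = 38.0 m
Formula: SPL2 = SPL1 - 20 * log10(r2 / r1)
Compute ratio: r2 / r1 = 38.0 / 7.4 = 5.1351
Compute log10: log10(5.1351) = 0.710549
Compute drop: 20 * 0.710549 = 14.211
SPL2 = 61.4 - 14.211 = 47.19

47.19 dB


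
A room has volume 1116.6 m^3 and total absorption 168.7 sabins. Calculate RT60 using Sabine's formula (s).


Given values:
  V = 1116.6 m^3
  A = 168.7 sabins
Formula: RT60 = 0.161 * V / A
Numerator: 0.161 * 1116.6 = 179.7726
RT60 = 179.7726 / 168.7 = 1.066

1.066 s


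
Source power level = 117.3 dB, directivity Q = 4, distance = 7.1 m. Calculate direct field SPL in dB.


Given values:
  Lw = 117.3 dB, Q = 4, r = 7.1 m
Formula: SPL = Lw + 10 * log10(Q / (4 * pi * r^2))
Compute 4 * pi * r^2 = 4 * pi * 7.1^2 = 633.4707
Compute Q / denom = 4 / 633.4707 = 0.00631442
Compute 10 * log10(0.00631442) = -21.9967
SPL = 117.3 + (-21.9967) = 95.3

95.3 dB


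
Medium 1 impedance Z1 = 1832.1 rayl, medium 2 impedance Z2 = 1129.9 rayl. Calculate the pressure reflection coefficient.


Given values:
  Z1 = 1832.1 rayl, Z2 = 1129.9 rayl
Formula: R = (Z2 - Z1) / (Z2 + Z1)
Numerator: Z2 - Z1 = 1129.9 - 1832.1 = -702.2
Denominator: Z2 + Z1 = 1129.9 + 1832.1 = 2962.0
R = -702.2 / 2962.0 = -0.2371

-0.2371


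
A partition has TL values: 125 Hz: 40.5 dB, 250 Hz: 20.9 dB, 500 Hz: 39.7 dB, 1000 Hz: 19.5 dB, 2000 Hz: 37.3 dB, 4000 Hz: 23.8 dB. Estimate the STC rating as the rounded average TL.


Given TL values at each frequency:
  125 Hz: 40.5 dB
  250 Hz: 20.9 dB
  500 Hz: 39.7 dB
  1000 Hz: 19.5 dB
  2000 Hz: 37.3 dB
  4000 Hz: 23.8 dB
Formula: STC ~ round(average of TL values)
Sum = 40.5 + 20.9 + 39.7 + 19.5 + 37.3 + 23.8 = 181.7
Average = 181.7 / 6 = 30.28
Rounded: 30

30


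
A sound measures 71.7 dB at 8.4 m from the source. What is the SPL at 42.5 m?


Given values:
  SPL1 = 71.7 dB, r1 = 8.4 m, r2 = 42.5 m
Formula: SPL2 = SPL1 - 20 * log10(r2 / r1)
Compute ratio: r2 / r1 = 42.5 / 8.4 = 5.0595
Compute log10: log10(5.0595) = 0.704108
Compute drop: 20 * 0.704108 = 14.0822
SPL2 = 71.7 - 14.0822 = 57.62

57.62 dB


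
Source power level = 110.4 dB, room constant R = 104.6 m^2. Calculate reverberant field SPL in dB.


Given values:
  Lw = 110.4 dB, R = 104.6 m^2
Formula: SPL = Lw + 10 * log10(4 / R)
Compute 4 / R = 4 / 104.6 = 0.038241
Compute 10 * log10(0.038241) = -14.1747
SPL = 110.4 + (-14.1747) = 96.23

96.23 dB


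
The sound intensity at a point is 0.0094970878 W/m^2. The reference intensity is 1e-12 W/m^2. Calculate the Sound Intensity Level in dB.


Given values:
  I = 0.0094970878 W/m^2
  I_ref = 1e-12 W/m^2
Formula: SIL = 10 * log10(I / I_ref)
Compute ratio: I / I_ref = 9497087800
Compute log10: log10(9497087800) = 9.97759
Multiply: SIL = 10 * 9.97759 = 99.78

99.78 dB


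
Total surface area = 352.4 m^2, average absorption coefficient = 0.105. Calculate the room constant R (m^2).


Given values:
  S = 352.4 m^2, alpha = 0.105
Formula: R = S * alpha / (1 - alpha)
Numerator: 352.4 * 0.105 = 37.002
Denominator: 1 - 0.105 = 0.895
R = 37.002 / 0.895 = 41.34

41.34 m^2


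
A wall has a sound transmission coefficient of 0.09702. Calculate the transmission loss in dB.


Given values:
  tau = 0.09702
Formula: TL = 10 * log10(1 / tau)
Compute 1 / tau = 1 / 0.09702 = 10.3072
Compute log10(10.3072) = 1.013141
TL = 10 * 1.013141 = 10.13

10.13 dB


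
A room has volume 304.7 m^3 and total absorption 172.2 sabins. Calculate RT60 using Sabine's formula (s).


Given values:
  V = 304.7 m^3
  A = 172.2 sabins
Formula: RT60 = 0.161 * V / A
Numerator: 0.161 * 304.7 = 49.0567
RT60 = 49.0567 / 172.2 = 0.285

0.285 s


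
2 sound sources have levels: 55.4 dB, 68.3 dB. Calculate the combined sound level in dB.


Formula: L_total = 10 * log10( sum(10^(Li/10)) )
  Source 1: 10^(55.4/10) = 346736.8505
  Source 2: 10^(68.3/10) = 6760829.7539
Sum of linear values = 7107566.6044
L_total = 10 * log10(7107566.6044) = 68.52

68.52 dB


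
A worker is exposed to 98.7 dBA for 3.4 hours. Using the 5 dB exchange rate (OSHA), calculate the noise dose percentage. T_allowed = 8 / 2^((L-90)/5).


Given values:
  L = 98.7 dBA, T = 3.4 hours
Formula: T_allowed = 8 / 2^((L - 90) / 5)
Compute exponent: (98.7 - 90) / 5 = 1.74
Compute 2^(1.74) = 3.340352
T_allowed = 8 / 3.340352 = 2.394957 hours
Dose = (T / T_allowed) * 100
Dose = (3.4 / 2.394957) * 100 = 141.96

141.96 %


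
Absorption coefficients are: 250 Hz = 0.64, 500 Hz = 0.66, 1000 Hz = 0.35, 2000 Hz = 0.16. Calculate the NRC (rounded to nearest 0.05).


Given values:
  a_250 = 0.64, a_500 = 0.66
  a_1000 = 0.35, a_2000 = 0.16
Formula: NRC = (a250 + a500 + a1000 + a2000) / 4
Sum = 0.64 + 0.66 + 0.35 + 0.16 = 1.81
NRC = 1.81 / 4 = 0.4525
Rounded to nearest 0.05: 0.45

0.45


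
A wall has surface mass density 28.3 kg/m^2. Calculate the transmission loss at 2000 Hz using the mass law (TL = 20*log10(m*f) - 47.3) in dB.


Given values:
  m = 28.3 kg/m^2, f = 2000 Hz
Formula: TL = 20 * log10(m * f) - 47.3
Compute m * f = 28.3 * 2000 = 56600.0
Compute log10(56600.0) = 4.752816
Compute 20 * 4.752816 = 95.0563
TL = 95.0563 - 47.3 = 47.76

47.76 dB


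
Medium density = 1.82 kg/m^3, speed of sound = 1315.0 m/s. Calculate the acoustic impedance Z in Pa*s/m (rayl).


Given values:
  rho = 1.82 kg/m^3
  c = 1315.0 m/s
Formula: Z = rho * c
Z = 1.82 * 1315.0
Z = 2393.3

2393.3 rayl


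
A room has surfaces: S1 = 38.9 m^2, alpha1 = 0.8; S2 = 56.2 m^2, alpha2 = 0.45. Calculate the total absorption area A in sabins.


Given surfaces:
  Surface 1: 38.9 * 0.8 = 31.12
  Surface 2: 56.2 * 0.45 = 25.29
Formula: A = sum(Si * alpha_i)
A = 31.12 + 25.29
A = 56.41

56.41 sabins


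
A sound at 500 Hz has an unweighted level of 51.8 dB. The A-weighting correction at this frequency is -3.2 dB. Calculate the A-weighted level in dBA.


Given values:
  SPL = 51.8 dB
  A-weighting at 500 Hz = -3.2 dB
Formula: L_A = SPL + A_weight
L_A = 51.8 + (-3.2)
L_A = 48.6

48.6 dBA


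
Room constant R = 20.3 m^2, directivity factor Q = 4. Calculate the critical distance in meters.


Given values:
  R = 20.3 m^2, Q = 4
Formula: d_c = 0.141 * sqrt(Q * R)
Compute Q * R = 4 * 20.3 = 81.2
Compute sqrt(81.2) = 9.0111
d_c = 0.141 * 9.0111 = 1.271

1.271 m


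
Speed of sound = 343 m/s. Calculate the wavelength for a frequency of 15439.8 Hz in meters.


Given values:
  c = 343 m/s, f = 15439.8 Hz
Formula: lambda = c / f
lambda = 343 / 15439.8
lambda = 0.0222

0.0222 m


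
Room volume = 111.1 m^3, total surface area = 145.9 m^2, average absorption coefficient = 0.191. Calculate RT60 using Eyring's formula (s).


Given values:
  V = 111.1 m^3, S = 145.9 m^2, alpha = 0.191
Formula: RT60 = 0.161 * V / (-S * ln(1 - alpha))
Compute ln(1 - 0.191) = ln(0.809) = -0.211956
Denominator: -145.9 * -0.211956 = 30.9244
Numerator: 0.161 * 111.1 = 17.8871
RT60 = 17.8871 / 30.9244 = 0.578

0.578 s


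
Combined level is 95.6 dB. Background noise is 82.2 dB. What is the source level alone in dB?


Given values:
  L_total = 95.6 dB, L_bg = 82.2 dB
Formula: L_source = 10 * log10(10^(L_total/10) - 10^(L_bg/10))
Convert to linear:
  10^(95.6/10) = 3630780547.701
  10^(82.2/10) = 165958690.7438
Difference: 3630780547.701 - 165958690.7438 = 3464821856.9572
L_source = 10 * log10(3464821856.9572) = 95.4

95.4 dB


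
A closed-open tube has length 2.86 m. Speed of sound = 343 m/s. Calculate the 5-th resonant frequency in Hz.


Given values:
  Tube type: closed-open, L = 2.86 m, c = 343 m/s, n = 5
Formula: f_n = (2n - 1) * c / (4 * L)
Compute 2n - 1 = 2*5 - 1 = 9
Compute 4 * L = 4 * 2.86 = 11.44
f = 9 * 343 / 11.44
f = 269.84

269.84 Hz


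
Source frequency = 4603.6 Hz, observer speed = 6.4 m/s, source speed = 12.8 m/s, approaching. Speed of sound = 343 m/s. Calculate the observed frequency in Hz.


Given values:
  f_s = 4603.6 Hz, v_o = 6.4 m/s, v_s = 12.8 m/s
  Direction: approaching
Formula: f_o = f_s * (c + v_o) / (c - v_s)
Numerator: c + v_o = 343 + 6.4 = 349.4
Denominator: c - v_s = 343 - 12.8 = 330.2
f_o = 4603.6 * 349.4 / 330.2 = 4871.28

4871.28 Hz


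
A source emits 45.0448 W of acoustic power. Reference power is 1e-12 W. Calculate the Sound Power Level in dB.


Given values:
  W = 45.0448 W
  W_ref = 1e-12 W
Formula: SWL = 10 * log10(W / W_ref)
Compute ratio: W / W_ref = 45044800000000
Compute log10: log10(45044800000000) = 13.653645
Multiply: SWL = 10 * 13.653645 = 136.54

136.54 dB


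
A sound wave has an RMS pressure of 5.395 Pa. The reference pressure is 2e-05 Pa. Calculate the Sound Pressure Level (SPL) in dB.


Given values:
  p = 5.395 Pa
  p_ref = 2e-05 Pa
Formula: SPL = 20 * log10(p / p_ref)
Compute ratio: p / p_ref = 5.395 / 2e-05 = 269750
Compute log10: log10(269750) = 5.430961
Multiply: SPL = 20 * 5.430961 = 108.62

108.62 dB


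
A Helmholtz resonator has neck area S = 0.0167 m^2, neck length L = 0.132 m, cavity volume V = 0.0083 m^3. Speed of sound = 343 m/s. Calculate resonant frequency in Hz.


Given values:
  S = 0.0167 m^2, L = 0.132 m, V = 0.0083 m^3, c = 343 m/s
Formula: f = (c / (2*pi)) * sqrt(S / (V * L))
Compute V * L = 0.0083 * 0.132 = 0.0010956
Compute S / (V * L) = 0.0167 / 0.0010956 = 15.2428
Compute sqrt(15.2428) = 3.904203
Compute c / (2*pi) = 343 / 6.283185 = 54.590148
f = 54.590148 * 3.904203 = 213.13

213.13 Hz


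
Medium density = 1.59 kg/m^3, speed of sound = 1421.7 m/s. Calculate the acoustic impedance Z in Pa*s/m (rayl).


Given values:
  rho = 1.59 kg/m^3
  c = 1421.7 m/s
Formula: Z = rho * c
Z = 1.59 * 1421.7
Z = 2260.5

2260.5 rayl


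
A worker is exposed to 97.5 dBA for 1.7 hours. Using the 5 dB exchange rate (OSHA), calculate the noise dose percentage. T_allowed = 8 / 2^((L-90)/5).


Given values:
  L = 97.5 dBA, T = 1.7 hours
Formula: T_allowed = 8 / 2^((L - 90) / 5)
Compute exponent: (97.5 - 90) / 5 = 1.5
Compute 2^(1.5) = 2.828427
T_allowed = 8 / 2.828427 = 2.828427 hours
Dose = (T / T_allowed) * 100
Dose = (1.7 / 2.828427) * 100 = 60.1

60.1 %


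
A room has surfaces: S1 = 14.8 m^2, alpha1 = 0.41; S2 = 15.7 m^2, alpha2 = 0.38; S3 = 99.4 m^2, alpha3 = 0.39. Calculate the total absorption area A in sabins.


Given surfaces:
  Surface 1: 14.8 * 0.41 = 6.068
  Surface 2: 15.7 * 0.38 = 5.966
  Surface 3: 99.4 * 0.39 = 38.766
Formula: A = sum(Si * alpha_i)
A = 6.068 + 5.966 + 38.766
A = 50.8

50.8 sabins


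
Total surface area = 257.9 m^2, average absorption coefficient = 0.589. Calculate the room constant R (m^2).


Given values:
  S = 257.9 m^2, alpha = 0.589
Formula: R = S * alpha / (1 - alpha)
Numerator: 257.9 * 0.589 = 151.9031
Denominator: 1 - 0.589 = 0.411
R = 151.9031 / 0.411 = 369.59

369.59 m^2


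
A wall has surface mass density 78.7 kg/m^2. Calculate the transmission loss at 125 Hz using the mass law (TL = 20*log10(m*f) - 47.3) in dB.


Given values:
  m = 78.7 kg/m^2, f = 125 Hz
Formula: TL = 20 * log10(m * f) - 47.3
Compute m * f = 78.7 * 125 = 9837.5
Compute log10(9837.5) = 3.992885
Compute 20 * 3.992885 = 79.8577
TL = 79.8577 - 47.3 = 32.56

32.56 dB


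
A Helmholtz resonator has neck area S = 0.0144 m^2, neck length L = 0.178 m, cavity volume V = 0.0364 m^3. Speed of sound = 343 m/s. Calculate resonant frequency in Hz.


Given values:
  S = 0.0144 m^2, L = 0.178 m, V = 0.0364 m^3, c = 343 m/s
Formula: f = (c / (2*pi)) * sqrt(S / (V * L))
Compute V * L = 0.0364 * 0.178 = 0.0064792
Compute S / (V * L) = 0.0144 / 0.0064792 = 2.2225
Compute sqrt(2.2225) = 1.490805
Compute c / (2*pi) = 343 / 6.283185 = 54.590148
f = 54.590148 * 1.490805 = 81.38

81.38 Hz


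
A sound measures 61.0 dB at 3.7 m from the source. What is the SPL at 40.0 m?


Given values:
  SPL1 = 61.0 dB, r1 = 3.7 m, r2 = 40.0 m
Formula: SPL2 = SPL1 - 20 * log10(r2 / r1)
Compute ratio: r2 / r1 = 40.0 / 3.7 = 10.8108
Compute log10: log10(10.8108) = 1.033858
Compute drop: 20 * 1.033858 = 20.6772
SPL2 = 61.0 - 20.6772 = 40.32

40.32 dB


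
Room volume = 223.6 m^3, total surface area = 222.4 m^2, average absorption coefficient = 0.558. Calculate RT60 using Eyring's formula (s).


Given values:
  V = 223.6 m^3, S = 222.4 m^2, alpha = 0.558
Formula: RT60 = 0.161 * V / (-S * ln(1 - alpha))
Compute ln(1 - 0.558) = ln(0.442) = -0.816445
Denominator: -222.4 * -0.816445 = 181.5774
Numerator: 0.161 * 223.6 = 35.9996
RT60 = 35.9996 / 181.5774 = 0.198

0.198 s


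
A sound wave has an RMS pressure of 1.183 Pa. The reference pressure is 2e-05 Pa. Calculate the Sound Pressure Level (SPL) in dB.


Given values:
  p = 1.183 Pa
  p_ref = 2e-05 Pa
Formula: SPL = 20 * log10(p / p_ref)
Compute ratio: p / p_ref = 1.183 / 2e-05 = 59150
Compute log10: log10(59150) = 4.771955
Multiply: SPL = 20 * 4.771955 = 95.44

95.44 dB


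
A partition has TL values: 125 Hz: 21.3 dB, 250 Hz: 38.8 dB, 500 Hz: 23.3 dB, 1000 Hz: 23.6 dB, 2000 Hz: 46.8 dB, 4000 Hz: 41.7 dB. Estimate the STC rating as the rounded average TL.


Given TL values at each frequency:
  125 Hz: 21.3 dB
  250 Hz: 38.8 dB
  500 Hz: 23.3 dB
  1000 Hz: 23.6 dB
  2000 Hz: 46.8 dB
  4000 Hz: 41.7 dB
Formula: STC ~ round(average of TL values)
Sum = 21.3 + 38.8 + 23.3 + 23.6 + 46.8 + 41.7 = 195.5
Average = 195.5 / 6 = 32.58
Rounded: 33

33


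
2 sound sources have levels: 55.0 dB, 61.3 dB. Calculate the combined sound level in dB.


Formula: L_total = 10 * log10( sum(10^(Li/10)) )
  Source 1: 10^(55.0/10) = 316227.766
  Source 2: 10^(61.3/10) = 1348962.8826
Sum of linear values = 1665190.6486
L_total = 10 * log10(1665190.6486) = 62.21

62.21 dB


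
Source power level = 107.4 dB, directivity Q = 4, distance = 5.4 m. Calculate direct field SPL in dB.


Given values:
  Lw = 107.4 dB, Q = 4, r = 5.4 m
Formula: SPL = Lw + 10 * log10(Q / (4 * pi * r^2))
Compute 4 * pi * r^2 = 4 * pi * 5.4^2 = 366.4354
Compute Q / denom = 4 / 366.4354 = 0.01091598
Compute 10 * log10(0.01091598) = -19.6194
SPL = 107.4 + (-19.6194) = 87.78

87.78 dB


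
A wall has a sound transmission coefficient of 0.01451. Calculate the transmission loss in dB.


Given values:
  tau = 0.01451
Formula: TL = 10 * log10(1 / tau)
Compute 1 / tau = 1 / 0.01451 = 68.918
Compute log10(68.918) = 1.838333
TL = 10 * 1.838333 = 18.38

18.38 dB


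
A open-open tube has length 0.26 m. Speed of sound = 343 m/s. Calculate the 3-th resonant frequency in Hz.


Given values:
  Tube type: open-open, L = 0.26 m, c = 343 m/s, n = 3
Formula: f_n = n * c / (2 * L)
Compute 2 * L = 2 * 0.26 = 0.52
f = 3 * 343 / 0.52
f = 1978.85

1978.85 Hz


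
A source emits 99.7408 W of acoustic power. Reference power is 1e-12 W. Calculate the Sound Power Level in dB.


Given values:
  W = 99.7408 W
  W_ref = 1e-12 W
Formula: SWL = 10 * log10(W / W_ref)
Compute ratio: W / W_ref = 99740800000000
Compute log10: log10(99740800000000) = 13.998873
Multiply: SWL = 10 * 13.998873 = 139.99

139.99 dB


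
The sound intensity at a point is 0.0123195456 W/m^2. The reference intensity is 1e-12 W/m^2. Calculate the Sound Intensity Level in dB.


Given values:
  I = 0.0123195456 W/m^2
  I_ref = 1e-12 W/m^2
Formula: SIL = 10 * log10(I / I_ref)
Compute ratio: I / I_ref = 12319545600
Compute log10: log10(12319545600) = 10.090595
Multiply: SIL = 10 * 10.090595 = 100.91

100.91 dB


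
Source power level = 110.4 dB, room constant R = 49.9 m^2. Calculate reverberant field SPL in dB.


Given values:
  Lw = 110.4 dB, R = 49.9 m^2
Formula: SPL = Lw + 10 * log10(4 / R)
Compute 4 / R = 4 / 49.9 = 0.08016
Compute 10 * log10(0.08016) = -10.9604
SPL = 110.4 + (-10.9604) = 99.44

99.44 dB


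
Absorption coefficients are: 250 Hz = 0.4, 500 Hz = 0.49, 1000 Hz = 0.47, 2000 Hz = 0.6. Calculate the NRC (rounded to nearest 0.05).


Given values:
  a_250 = 0.4, a_500 = 0.49
  a_1000 = 0.47, a_2000 = 0.6
Formula: NRC = (a250 + a500 + a1000 + a2000) / 4
Sum = 0.4 + 0.49 + 0.47 + 0.6 = 1.96
NRC = 1.96 / 4 = 0.49
Rounded to nearest 0.05: 0.5

0.5


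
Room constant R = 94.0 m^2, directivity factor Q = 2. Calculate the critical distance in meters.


Given values:
  R = 94.0 m^2, Q = 2
Formula: d_c = 0.141 * sqrt(Q * R)
Compute Q * R = 2 * 94.0 = 188.0
Compute sqrt(188.0) = 13.7113
d_c = 0.141 * 13.7113 = 1.933

1.933 m


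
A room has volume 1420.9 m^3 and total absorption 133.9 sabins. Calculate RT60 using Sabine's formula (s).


Given values:
  V = 1420.9 m^3
  A = 133.9 sabins
Formula: RT60 = 0.161 * V / A
Numerator: 0.161 * 1420.9 = 228.7649
RT60 = 228.7649 / 133.9 = 1.708

1.708 s


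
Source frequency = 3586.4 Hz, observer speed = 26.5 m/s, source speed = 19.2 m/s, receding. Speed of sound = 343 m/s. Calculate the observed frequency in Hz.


Given values:
  f_s = 3586.4 Hz, v_o = 26.5 m/s, v_s = 19.2 m/s
  Direction: receding
Formula: f_o = f_s * (c - v_o) / (c + v_s)
Numerator: c - v_o = 343 - 26.5 = 316.5
Denominator: c + v_s = 343 + 19.2 = 362.2
f_o = 3586.4 * 316.5 / 362.2 = 3133.89

3133.89 Hz


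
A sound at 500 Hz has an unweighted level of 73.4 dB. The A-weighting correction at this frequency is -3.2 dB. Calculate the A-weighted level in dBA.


Given values:
  SPL = 73.4 dB
  A-weighting at 500 Hz = -3.2 dB
Formula: L_A = SPL + A_weight
L_A = 73.4 + (-3.2)
L_A = 70.2

70.2 dBA


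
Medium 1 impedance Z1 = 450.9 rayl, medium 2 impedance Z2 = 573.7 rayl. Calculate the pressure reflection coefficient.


Given values:
  Z1 = 450.9 rayl, Z2 = 573.7 rayl
Formula: R = (Z2 - Z1) / (Z2 + Z1)
Numerator: Z2 - Z1 = 573.7 - 450.9 = 122.8
Denominator: Z2 + Z1 = 573.7 + 450.9 = 1024.6
R = 122.8 / 1024.6 = 0.1199

0.1199


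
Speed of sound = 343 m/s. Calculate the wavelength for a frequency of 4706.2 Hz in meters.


Given values:
  c = 343 m/s, f = 4706.2 Hz
Formula: lambda = c / f
lambda = 343 / 4706.2
lambda = 0.0729

0.0729 m


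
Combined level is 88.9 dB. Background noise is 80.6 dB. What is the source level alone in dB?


Given values:
  L_total = 88.9 dB, L_bg = 80.6 dB
Formula: L_source = 10 * log10(10^(L_total/10) - 10^(L_bg/10))
Convert to linear:
  10^(88.9/10) = 776247116.6287
  10^(80.6/10) = 114815362.1497
Difference: 776247116.6287 - 114815362.1497 = 661431754.479
L_source = 10 * log10(661431754.479) = 88.2

88.2 dB


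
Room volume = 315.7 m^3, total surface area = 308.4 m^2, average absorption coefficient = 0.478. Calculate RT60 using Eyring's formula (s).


Given values:
  V = 315.7 m^3, S = 308.4 m^2, alpha = 0.478
Formula: RT60 = 0.161 * V / (-S * ln(1 - alpha))
Compute ln(1 - 0.478) = ln(0.522) = -0.650088
Denominator: -308.4 * -0.650088 = 200.4871
Numerator: 0.161 * 315.7 = 50.8277
RT60 = 50.8277 / 200.4871 = 0.254

0.254 s


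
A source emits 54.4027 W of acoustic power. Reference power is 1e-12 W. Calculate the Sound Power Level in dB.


Given values:
  W = 54.4027 W
  W_ref = 1e-12 W
Formula: SWL = 10 * log10(W / W_ref)
Compute ratio: W / W_ref = 54402700000000
Compute log10: log10(54402700000000) = 13.73562
Multiply: SWL = 10 * 13.73562 = 137.36

137.36 dB


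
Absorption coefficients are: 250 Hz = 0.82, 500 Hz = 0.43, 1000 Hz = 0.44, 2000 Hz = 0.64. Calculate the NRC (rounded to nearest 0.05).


Given values:
  a_250 = 0.82, a_500 = 0.43
  a_1000 = 0.44, a_2000 = 0.64
Formula: NRC = (a250 + a500 + a1000 + a2000) / 4
Sum = 0.82 + 0.43 + 0.44 + 0.64 = 2.33
NRC = 2.33 / 4 = 0.5825
Rounded to nearest 0.05: 0.6

0.6


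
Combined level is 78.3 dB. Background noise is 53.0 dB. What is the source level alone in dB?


Given values:
  L_total = 78.3 dB, L_bg = 53.0 dB
Formula: L_source = 10 * log10(10^(L_total/10) - 10^(L_bg/10))
Convert to linear:
  10^(78.3/10) = 67608297.5392
  10^(53.0/10) = 199526.2315
Difference: 67608297.5392 - 199526.2315 = 67408771.3077
L_source = 10 * log10(67408771.3077) = 78.29

78.29 dB


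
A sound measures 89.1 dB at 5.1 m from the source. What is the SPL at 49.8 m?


Given values:
  SPL1 = 89.1 dB, r1 = 5.1 m, r2 = 49.8 m
Formula: SPL2 = SPL1 - 20 * log10(r2 / r1)
Compute ratio: r2 / r1 = 49.8 / 5.1 = 9.7647
Compute log10: log10(9.7647) = 0.989659
Compute drop: 20 * 0.989659 = 19.7932
SPL2 = 89.1 - 19.7932 = 69.31

69.31 dB


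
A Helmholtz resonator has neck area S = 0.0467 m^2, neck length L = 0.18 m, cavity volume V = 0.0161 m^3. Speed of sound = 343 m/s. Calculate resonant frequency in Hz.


Given values:
  S = 0.0467 m^2, L = 0.18 m, V = 0.0161 m^3, c = 343 m/s
Formula: f = (c / (2*pi)) * sqrt(S / (V * L))
Compute V * L = 0.0161 * 0.18 = 0.002898
Compute S / (V * L) = 0.0467 / 0.002898 = 16.1146
Compute sqrt(16.1146) = 4.014299
Compute c / (2*pi) = 343 / 6.283185 = 54.590148
f = 54.590148 * 4.014299 = 219.14

219.14 Hz


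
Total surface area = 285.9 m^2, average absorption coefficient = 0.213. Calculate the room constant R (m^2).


Given values:
  S = 285.9 m^2, alpha = 0.213
Formula: R = S * alpha / (1 - alpha)
Numerator: 285.9 * 0.213 = 60.8967
Denominator: 1 - 0.213 = 0.787
R = 60.8967 / 0.787 = 77.38

77.38 m^2


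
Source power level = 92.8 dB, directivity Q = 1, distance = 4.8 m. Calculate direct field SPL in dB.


Given values:
  Lw = 92.8 dB, Q = 1, r = 4.8 m
Formula: SPL = Lw + 10 * log10(Q / (4 * pi * r^2))
Compute 4 * pi * r^2 = 4 * pi * 4.8^2 = 289.5292
Compute Q / denom = 1 / 289.5292 = 0.00345388
Compute 10 * log10(0.00345388) = -24.6169
SPL = 92.8 + (-24.6169) = 68.18

68.18 dB


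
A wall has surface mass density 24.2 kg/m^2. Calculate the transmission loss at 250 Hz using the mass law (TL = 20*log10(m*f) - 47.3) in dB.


Given values:
  m = 24.2 kg/m^2, f = 250 Hz
Formula: TL = 20 * log10(m * f) - 47.3
Compute m * f = 24.2 * 250 = 6050.0
Compute log10(6050.0) = 3.781755
Compute 20 * 3.781755 = 75.6351
TL = 75.6351 - 47.3 = 28.34

28.34 dB


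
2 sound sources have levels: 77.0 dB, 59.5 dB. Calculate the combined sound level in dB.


Formula: L_total = 10 * log10( sum(10^(Li/10)) )
  Source 1: 10^(77.0/10) = 50118723.3627
  Source 2: 10^(59.5/10) = 891250.9381
Sum of linear values = 51009974.3008
L_total = 10 * log10(51009974.3008) = 77.08

77.08 dB


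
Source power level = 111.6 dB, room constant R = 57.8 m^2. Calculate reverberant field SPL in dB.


Given values:
  Lw = 111.6 dB, R = 57.8 m^2
Formula: SPL = Lw + 10 * log10(4 / R)
Compute 4 / R = 4 / 57.8 = 0.069204
Compute 10 * log10(0.069204) = -11.5987
SPL = 111.6 + (-11.5987) = 100.0

100.0 dB


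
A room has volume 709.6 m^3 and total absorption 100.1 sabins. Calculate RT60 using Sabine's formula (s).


Given values:
  V = 709.6 m^3
  A = 100.1 sabins
Formula: RT60 = 0.161 * V / A
Numerator: 0.161 * 709.6 = 114.2456
RT60 = 114.2456 / 100.1 = 1.141

1.141 s


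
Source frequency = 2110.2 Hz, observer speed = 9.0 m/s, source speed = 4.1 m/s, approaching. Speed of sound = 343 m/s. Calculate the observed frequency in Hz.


Given values:
  f_s = 2110.2 Hz, v_o = 9.0 m/s, v_s = 4.1 m/s
  Direction: approaching
Formula: f_o = f_s * (c + v_o) / (c - v_s)
Numerator: c + v_o = 343 + 9.0 = 352.0
Denominator: c - v_s = 343 - 4.1 = 338.9
f_o = 2110.2 * 352.0 / 338.9 = 2191.77

2191.77 Hz


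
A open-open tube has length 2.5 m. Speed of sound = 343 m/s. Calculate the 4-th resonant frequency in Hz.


Given values:
  Tube type: open-open, L = 2.5 m, c = 343 m/s, n = 4
Formula: f_n = n * c / (2 * L)
Compute 2 * L = 2 * 2.5 = 5.0
f = 4 * 343 / 5.0
f = 274.4

274.4 Hz


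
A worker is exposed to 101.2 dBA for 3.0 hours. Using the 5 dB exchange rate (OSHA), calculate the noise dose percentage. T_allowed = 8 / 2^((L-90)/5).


Given values:
  L = 101.2 dBA, T = 3.0 hours
Formula: T_allowed = 8 / 2^((L - 90) / 5)
Compute exponent: (101.2 - 90) / 5 = 2.24
Compute 2^(2.24) = 4.723971
T_allowed = 8 / 4.723971 = 1.69349 hours
Dose = (T / T_allowed) * 100
Dose = (3.0 / 1.69349) * 100 = 177.15

177.15 %


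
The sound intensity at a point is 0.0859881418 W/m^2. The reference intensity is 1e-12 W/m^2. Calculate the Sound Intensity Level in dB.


Given values:
  I = 0.0859881418 W/m^2
  I_ref = 1e-12 W/m^2
Formula: SIL = 10 * log10(I / I_ref)
Compute ratio: I / I_ref = 85988141800
Compute log10: log10(85988141800) = 10.934439
Multiply: SIL = 10 * 10.934439 = 109.34

109.34 dB


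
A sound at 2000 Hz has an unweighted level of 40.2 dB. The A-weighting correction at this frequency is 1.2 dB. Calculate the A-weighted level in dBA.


Given values:
  SPL = 40.2 dB
  A-weighting at 2000 Hz = 1.2 dB
Formula: L_A = SPL + A_weight
L_A = 40.2 + (1.2)
L_A = 41.4

41.4 dBA


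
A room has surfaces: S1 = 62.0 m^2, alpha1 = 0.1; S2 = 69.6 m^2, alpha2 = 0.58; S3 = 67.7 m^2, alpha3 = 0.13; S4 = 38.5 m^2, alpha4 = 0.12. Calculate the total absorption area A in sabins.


Given surfaces:
  Surface 1: 62.0 * 0.1 = 6.2
  Surface 2: 69.6 * 0.58 = 40.368
  Surface 3: 67.7 * 0.13 = 8.801
  Surface 4: 38.5 * 0.12 = 4.62
Formula: A = sum(Si * alpha_i)
A = 6.2 + 40.368 + 8.801 + 4.62
A = 59.99

59.99 sabins


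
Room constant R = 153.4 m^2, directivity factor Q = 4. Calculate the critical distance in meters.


Given values:
  R = 153.4 m^2, Q = 4
Formula: d_c = 0.141 * sqrt(Q * R)
Compute Q * R = 4 * 153.4 = 613.6
Compute sqrt(613.6) = 24.771
d_c = 0.141 * 24.771 = 3.493

3.493 m


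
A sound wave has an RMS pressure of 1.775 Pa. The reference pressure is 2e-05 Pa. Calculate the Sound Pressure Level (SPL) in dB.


Given values:
  p = 1.775 Pa
  p_ref = 2e-05 Pa
Formula: SPL = 20 * log10(p / p_ref)
Compute ratio: p / p_ref = 1.775 / 2e-05 = 88750
Compute log10: log10(88750) = 4.948168
Multiply: SPL = 20 * 4.948168 = 98.96

98.96 dB


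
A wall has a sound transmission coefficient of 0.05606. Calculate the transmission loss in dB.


Given values:
  tau = 0.05606
Formula: TL = 10 * log10(1 / tau)
Compute 1 / tau = 1 / 0.05606 = 17.838
Compute log10(17.838) = 1.251346
TL = 10 * 1.251346 = 12.51

12.51 dB


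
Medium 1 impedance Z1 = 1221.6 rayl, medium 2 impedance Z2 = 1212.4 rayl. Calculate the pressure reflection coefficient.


Given values:
  Z1 = 1221.6 rayl, Z2 = 1212.4 rayl
Formula: R = (Z2 - Z1) / (Z2 + Z1)
Numerator: Z2 - Z1 = 1212.4 - 1221.6 = -9.2
Denominator: Z2 + Z1 = 1212.4 + 1221.6 = 2434.0
R = -9.2 / 2434.0 = -0.0038

-0.0038


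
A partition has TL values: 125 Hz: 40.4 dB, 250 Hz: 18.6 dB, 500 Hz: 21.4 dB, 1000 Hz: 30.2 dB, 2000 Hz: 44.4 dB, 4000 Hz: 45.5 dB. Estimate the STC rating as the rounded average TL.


Given TL values at each frequency:
  125 Hz: 40.4 dB
  250 Hz: 18.6 dB
  500 Hz: 21.4 dB
  1000 Hz: 30.2 dB
  2000 Hz: 44.4 dB
  4000 Hz: 45.5 dB
Formula: STC ~ round(average of TL values)
Sum = 40.4 + 18.6 + 21.4 + 30.2 + 44.4 + 45.5 = 200.5
Average = 200.5 / 6 = 33.42
Rounded: 33

33


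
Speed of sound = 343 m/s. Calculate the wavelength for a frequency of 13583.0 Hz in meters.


Given values:
  c = 343 m/s, f = 13583.0 Hz
Formula: lambda = c / f
lambda = 343 / 13583.0
lambda = 0.0253

0.0253 m


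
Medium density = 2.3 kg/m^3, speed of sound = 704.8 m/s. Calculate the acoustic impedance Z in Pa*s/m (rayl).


Given values:
  rho = 2.3 kg/m^3
  c = 704.8 m/s
Formula: Z = rho * c
Z = 2.3 * 704.8
Z = 1621.04

1621.04 rayl


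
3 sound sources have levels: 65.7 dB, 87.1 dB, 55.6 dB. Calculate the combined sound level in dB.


Formula: L_total = 10 * log10( sum(10^(Li/10)) )
  Source 1: 10^(65.7/10) = 3715352.291
  Source 2: 10^(87.1/10) = 512861383.9914
  Source 3: 10^(55.6/10) = 363078.0548
Sum of linear values = 516939814.3372
L_total = 10 * log10(516939814.3372) = 87.13

87.13 dB


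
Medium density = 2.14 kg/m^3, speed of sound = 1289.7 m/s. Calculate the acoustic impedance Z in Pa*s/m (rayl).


Given values:
  rho = 2.14 kg/m^3
  c = 1289.7 m/s
Formula: Z = rho * c
Z = 2.14 * 1289.7
Z = 2759.96

2759.96 rayl


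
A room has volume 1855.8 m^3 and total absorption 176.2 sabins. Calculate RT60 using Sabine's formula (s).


Given values:
  V = 1855.8 m^3
  A = 176.2 sabins
Formula: RT60 = 0.161 * V / A
Numerator: 0.161 * 1855.8 = 298.7838
RT60 = 298.7838 / 176.2 = 1.696

1.696 s


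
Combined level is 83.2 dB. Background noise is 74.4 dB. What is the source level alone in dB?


Given values:
  L_total = 83.2 dB, L_bg = 74.4 dB
Formula: L_source = 10 * log10(10^(L_total/10) - 10^(L_bg/10))
Convert to linear:
  10^(83.2/10) = 208929613.0854
  10^(74.4/10) = 27542287.0334
Difference: 208929613.0854 - 27542287.0334 = 181387326.052
L_source = 10 * log10(181387326.052) = 82.59

82.59 dB


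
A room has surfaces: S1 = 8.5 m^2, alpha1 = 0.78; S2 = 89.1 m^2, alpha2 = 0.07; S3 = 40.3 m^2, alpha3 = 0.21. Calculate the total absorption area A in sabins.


Given surfaces:
  Surface 1: 8.5 * 0.78 = 6.63
  Surface 2: 89.1 * 0.07 = 6.237
  Surface 3: 40.3 * 0.21 = 8.463
Formula: A = sum(Si * alpha_i)
A = 6.63 + 6.237 + 8.463
A = 21.33

21.33 sabins


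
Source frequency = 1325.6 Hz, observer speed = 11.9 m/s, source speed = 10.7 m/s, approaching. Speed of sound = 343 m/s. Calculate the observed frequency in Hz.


Given values:
  f_s = 1325.6 Hz, v_o = 11.9 m/s, v_s = 10.7 m/s
  Direction: approaching
Formula: f_o = f_s * (c + v_o) / (c - v_s)
Numerator: c + v_o = 343 + 11.9 = 354.9
Denominator: c - v_s = 343 - 10.7 = 332.3
f_o = 1325.6 * 354.9 / 332.3 = 1415.76

1415.76 Hz


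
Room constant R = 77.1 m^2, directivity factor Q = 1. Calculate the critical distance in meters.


Given values:
  R = 77.1 m^2, Q = 1
Formula: d_c = 0.141 * sqrt(Q * R)
Compute Q * R = 1 * 77.1 = 77.1
Compute sqrt(77.1) = 8.7807
d_c = 0.141 * 8.7807 = 1.238

1.238 m


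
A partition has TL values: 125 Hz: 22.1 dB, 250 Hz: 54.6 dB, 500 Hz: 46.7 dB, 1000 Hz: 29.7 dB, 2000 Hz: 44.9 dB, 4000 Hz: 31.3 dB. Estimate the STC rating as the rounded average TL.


Given TL values at each frequency:
  125 Hz: 22.1 dB
  250 Hz: 54.6 dB
  500 Hz: 46.7 dB
  1000 Hz: 29.7 dB
  2000 Hz: 44.9 dB
  4000 Hz: 31.3 dB
Formula: STC ~ round(average of TL values)
Sum = 22.1 + 54.6 + 46.7 + 29.7 + 44.9 + 31.3 = 229.3
Average = 229.3 / 6 = 38.22
Rounded: 38

38


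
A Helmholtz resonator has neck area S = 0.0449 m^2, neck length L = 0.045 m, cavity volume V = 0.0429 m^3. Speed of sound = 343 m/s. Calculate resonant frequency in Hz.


Given values:
  S = 0.0449 m^2, L = 0.045 m, V = 0.0429 m^3, c = 343 m/s
Formula: f = (c / (2*pi)) * sqrt(S / (V * L))
Compute V * L = 0.0429 * 0.045 = 0.0019305
Compute S / (V * L) = 0.0449 / 0.0019305 = 23.2582
Compute sqrt(23.2582) = 4.822676
Compute c / (2*pi) = 343 / 6.283185 = 54.590148
f = 54.590148 * 4.822676 = 263.27

263.27 Hz


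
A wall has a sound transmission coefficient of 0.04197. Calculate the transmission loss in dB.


Given values:
  tau = 0.04197
Formula: TL = 10 * log10(1 / tau)
Compute 1 / tau = 1 / 0.04197 = 23.8265
Compute log10(23.8265) = 1.37706
TL = 10 * 1.37706 = 13.77

13.77 dB


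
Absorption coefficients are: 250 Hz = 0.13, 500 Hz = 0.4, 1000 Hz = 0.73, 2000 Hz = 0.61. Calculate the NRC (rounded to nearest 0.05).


Given values:
  a_250 = 0.13, a_500 = 0.4
  a_1000 = 0.73, a_2000 = 0.61
Formula: NRC = (a250 + a500 + a1000 + a2000) / 4
Sum = 0.13 + 0.4 + 0.73 + 0.61 = 1.87
NRC = 1.87 / 4 = 0.4675
Rounded to nearest 0.05: 0.45

0.45


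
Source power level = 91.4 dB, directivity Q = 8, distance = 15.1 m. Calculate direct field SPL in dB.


Given values:
  Lw = 91.4 dB, Q = 8, r = 15.1 m
Formula: SPL = Lw + 10 * log10(Q / (4 * pi * r^2))
Compute 4 * pi * r^2 = 4 * pi * 15.1^2 = 2865.2582
Compute Q / denom = 8 / 2865.2582 = 0.00279207
Compute 10 * log10(0.00279207) = -25.5407
SPL = 91.4 + (-25.5407) = 65.86

65.86 dB


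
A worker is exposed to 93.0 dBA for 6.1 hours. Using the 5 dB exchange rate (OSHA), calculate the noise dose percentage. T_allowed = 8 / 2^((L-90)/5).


Given values:
  L = 93.0 dBA, T = 6.1 hours
Formula: T_allowed = 8 / 2^((L - 90) / 5)
Compute exponent: (93.0 - 90) / 5 = 0.6
Compute 2^(0.6) = 1.515717
T_allowed = 8 / 1.515717 = 5.27803 hours
Dose = (T / T_allowed) * 100
Dose = (6.1 / 5.27803) * 100 = 115.57

115.57 %


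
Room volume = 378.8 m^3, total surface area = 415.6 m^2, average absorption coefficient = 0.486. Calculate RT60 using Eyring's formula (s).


Given values:
  V = 378.8 m^3, S = 415.6 m^2, alpha = 0.486
Formula: RT60 = 0.161 * V / (-S * ln(1 - alpha))
Compute ln(1 - 0.486) = ln(0.514) = -0.665532
Denominator: -415.6 * -0.665532 = 276.5951
Numerator: 0.161 * 378.8 = 60.9868
RT60 = 60.9868 / 276.5951 = 0.22

0.22 s


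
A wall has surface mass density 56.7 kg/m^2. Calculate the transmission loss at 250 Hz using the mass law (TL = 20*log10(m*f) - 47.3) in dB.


Given values:
  m = 56.7 kg/m^2, f = 250 Hz
Formula: TL = 20 * log10(m * f) - 47.3
Compute m * f = 56.7 * 250 = 14175.0
Compute log10(14175.0) = 4.151523
Compute 20 * 4.151523 = 83.0305
TL = 83.0305 - 47.3 = 35.73

35.73 dB


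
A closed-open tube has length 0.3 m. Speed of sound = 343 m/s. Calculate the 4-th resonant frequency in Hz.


Given values:
  Tube type: closed-open, L = 0.3 m, c = 343 m/s, n = 4
Formula: f_n = (2n - 1) * c / (4 * L)
Compute 2n - 1 = 2*4 - 1 = 7
Compute 4 * L = 4 * 0.3 = 1.2
f = 7 * 343 / 1.2
f = 2000.83

2000.83 Hz


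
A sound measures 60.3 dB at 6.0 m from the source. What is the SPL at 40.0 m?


Given values:
  SPL1 = 60.3 dB, r1 = 6.0 m, r2 = 40.0 m
Formula: SPL2 = SPL1 - 20 * log10(r2 / r1)
Compute ratio: r2 / r1 = 40.0 / 6.0 = 6.6667
Compute log10: log10(6.6667) = 0.823911
Compute drop: 20 * 0.823911 = 16.4782
SPL2 = 60.3 - 16.4782 = 43.82

43.82 dB


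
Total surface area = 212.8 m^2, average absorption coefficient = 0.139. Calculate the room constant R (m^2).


Given values:
  S = 212.8 m^2, alpha = 0.139
Formula: R = S * alpha / (1 - alpha)
Numerator: 212.8 * 0.139 = 29.5792
Denominator: 1 - 0.139 = 0.861
R = 29.5792 / 0.861 = 34.35

34.35 m^2


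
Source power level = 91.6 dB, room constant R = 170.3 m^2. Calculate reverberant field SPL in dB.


Given values:
  Lw = 91.6 dB, R = 170.3 m^2
Formula: SPL = Lw + 10 * log10(4 / R)
Compute 4 / R = 4 / 170.3 = 0.023488
Compute 10 * log10(0.023488) = -16.2915
SPL = 91.6 + (-16.2915) = 75.31

75.31 dB


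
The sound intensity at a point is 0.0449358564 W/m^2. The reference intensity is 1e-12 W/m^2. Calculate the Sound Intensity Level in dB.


Given values:
  I = 0.0449358564 W/m^2
  I_ref = 1e-12 W/m^2
Formula: SIL = 10 * log10(I / I_ref)
Compute ratio: I / I_ref = 44935856400
Compute log10: log10(44935856400) = 10.652593
Multiply: SIL = 10 * 10.652593 = 106.53

106.53 dB


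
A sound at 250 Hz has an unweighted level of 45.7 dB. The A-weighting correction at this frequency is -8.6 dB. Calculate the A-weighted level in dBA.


Given values:
  SPL = 45.7 dB
  A-weighting at 250 Hz = -8.6 dB
Formula: L_A = SPL + A_weight
L_A = 45.7 + (-8.6)
L_A = 37.1

37.1 dBA


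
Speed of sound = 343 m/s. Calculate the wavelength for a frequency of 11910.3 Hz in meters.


Given values:
  c = 343 m/s, f = 11910.3 Hz
Formula: lambda = c / f
lambda = 343 / 11910.3
lambda = 0.0288

0.0288 m


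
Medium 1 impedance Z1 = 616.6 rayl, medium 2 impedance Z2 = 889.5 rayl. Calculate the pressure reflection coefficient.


Given values:
  Z1 = 616.6 rayl, Z2 = 889.5 rayl
Formula: R = (Z2 - Z1) / (Z2 + Z1)
Numerator: Z2 - Z1 = 889.5 - 616.6 = 272.9
Denominator: Z2 + Z1 = 889.5 + 616.6 = 1506.1
R = 272.9 / 1506.1 = 0.1812

0.1812


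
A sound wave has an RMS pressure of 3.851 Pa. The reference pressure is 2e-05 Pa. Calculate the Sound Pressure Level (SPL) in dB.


Given values:
  p = 3.851 Pa
  p_ref = 2e-05 Pa
Formula: SPL = 20 * log10(p / p_ref)
Compute ratio: p / p_ref = 3.851 / 2e-05 = 192550
Compute log10: log10(192550) = 5.284544
Multiply: SPL = 20 * 5.284544 = 105.69

105.69 dB


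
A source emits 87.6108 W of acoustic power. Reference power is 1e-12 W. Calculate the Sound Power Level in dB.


Given values:
  W = 87.6108 W
  W_ref = 1e-12 W
Formula: SWL = 10 * log10(W / W_ref)
Compute ratio: W / W_ref = 87610800000000
Compute log10: log10(87610800000000) = 13.942558
Multiply: SWL = 10 * 13.942558 = 139.43

139.43 dB


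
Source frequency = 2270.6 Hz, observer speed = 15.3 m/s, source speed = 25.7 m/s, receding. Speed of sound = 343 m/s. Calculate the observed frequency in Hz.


Given values:
  f_s = 2270.6 Hz, v_o = 15.3 m/s, v_s = 25.7 m/s
  Direction: receding
Formula: f_o = f_s * (c - v_o) / (c + v_s)
Numerator: c - v_o = 343 - 15.3 = 327.7
Denominator: c + v_s = 343 + 25.7 = 368.7
f_o = 2270.6 * 327.7 / 368.7 = 2018.11

2018.11 Hz
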